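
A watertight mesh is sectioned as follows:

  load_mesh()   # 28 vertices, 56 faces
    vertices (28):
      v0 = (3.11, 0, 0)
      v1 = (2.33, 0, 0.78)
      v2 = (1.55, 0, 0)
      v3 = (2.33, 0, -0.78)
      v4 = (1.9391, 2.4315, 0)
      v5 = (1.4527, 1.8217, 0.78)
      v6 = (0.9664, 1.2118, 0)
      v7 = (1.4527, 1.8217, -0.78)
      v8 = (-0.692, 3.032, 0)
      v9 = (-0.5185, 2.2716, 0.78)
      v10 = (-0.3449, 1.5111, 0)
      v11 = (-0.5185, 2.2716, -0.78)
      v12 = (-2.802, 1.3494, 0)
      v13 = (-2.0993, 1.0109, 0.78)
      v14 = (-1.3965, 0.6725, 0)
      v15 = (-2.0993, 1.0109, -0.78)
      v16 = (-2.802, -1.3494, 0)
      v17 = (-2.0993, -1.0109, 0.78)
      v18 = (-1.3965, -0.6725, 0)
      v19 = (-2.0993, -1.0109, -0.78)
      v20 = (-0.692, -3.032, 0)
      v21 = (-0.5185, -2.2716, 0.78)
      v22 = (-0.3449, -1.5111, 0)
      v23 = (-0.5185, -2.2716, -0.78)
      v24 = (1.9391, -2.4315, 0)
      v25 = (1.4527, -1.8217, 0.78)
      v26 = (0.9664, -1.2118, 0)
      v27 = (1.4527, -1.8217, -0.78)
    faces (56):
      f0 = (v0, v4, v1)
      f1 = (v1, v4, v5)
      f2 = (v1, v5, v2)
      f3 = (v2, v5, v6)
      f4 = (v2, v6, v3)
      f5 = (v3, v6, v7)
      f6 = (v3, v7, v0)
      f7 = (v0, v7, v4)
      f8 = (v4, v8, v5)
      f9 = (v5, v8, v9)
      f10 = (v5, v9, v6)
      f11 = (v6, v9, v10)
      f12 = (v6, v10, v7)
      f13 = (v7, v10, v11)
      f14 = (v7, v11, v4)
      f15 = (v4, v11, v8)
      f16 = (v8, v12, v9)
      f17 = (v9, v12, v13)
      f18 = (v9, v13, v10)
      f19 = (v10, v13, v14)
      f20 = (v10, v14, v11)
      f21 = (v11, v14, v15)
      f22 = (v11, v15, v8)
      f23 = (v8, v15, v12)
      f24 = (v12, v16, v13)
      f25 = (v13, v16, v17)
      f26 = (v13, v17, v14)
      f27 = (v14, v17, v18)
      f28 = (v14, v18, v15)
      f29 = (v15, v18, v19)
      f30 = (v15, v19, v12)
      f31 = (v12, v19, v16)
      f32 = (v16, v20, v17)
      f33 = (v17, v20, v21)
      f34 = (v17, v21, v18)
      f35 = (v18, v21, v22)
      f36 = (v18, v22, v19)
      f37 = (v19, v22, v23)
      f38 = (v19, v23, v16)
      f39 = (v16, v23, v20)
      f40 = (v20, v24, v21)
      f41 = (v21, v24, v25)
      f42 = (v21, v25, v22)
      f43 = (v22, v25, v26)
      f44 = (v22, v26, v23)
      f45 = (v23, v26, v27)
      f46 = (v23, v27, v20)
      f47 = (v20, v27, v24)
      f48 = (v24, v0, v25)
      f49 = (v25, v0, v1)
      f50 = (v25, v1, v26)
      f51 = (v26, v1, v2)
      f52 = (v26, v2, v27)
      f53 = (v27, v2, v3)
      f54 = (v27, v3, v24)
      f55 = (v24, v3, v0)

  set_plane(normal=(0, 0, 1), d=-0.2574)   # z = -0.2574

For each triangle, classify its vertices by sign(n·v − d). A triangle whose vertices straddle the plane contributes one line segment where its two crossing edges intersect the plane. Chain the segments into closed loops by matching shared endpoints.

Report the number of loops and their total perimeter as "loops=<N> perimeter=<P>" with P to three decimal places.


Straddling triangles (28 of 56):
  (v2,v6,v3) [++-] → (1.41639, 0.811906, -0.2574)–(1.8074, 0, -0.2574)  len=0.9012
  (v3,v6,v7) [-+-] → (1.41639, 0.811906, -0.2574)–(1.12688, 1.41307, -0.2574)  len=0.6672
  (v3,v7,v0) [--+] → (2.56309, 0.601161, -0.2574)–(2.8526, 0, -0.2574)  len=0.6672
  (v0,v7,v4) [+-+] → (2.56309, 0.601161, -0.2574)–(1.77859, 2.23027, -0.2574)  len=1.8082
  (v6,v10,v7) [++-] → (0.248308, 1.6136, -0.2574)–(1.12688, 1.41307, -0.2574)  len=0.9012
  (v7,v10,v11) [-+-] → (0.248308, 1.6136, -0.2574)–(-0.402188, 1.76206, -0.2574)  len=0.6672
  (v7,v11,v4) [--+] → (1.12809, 2.37873, -0.2574)–(1.77859, 2.23027, -0.2574)  len=0.6672
  (v4,v11,v8) [+-+] → (1.12809, 2.37873, -0.2574)–(-0.634745, 2.78107, -0.2574)  len=1.8082
  (v10,v14,v11) [++-] → (-1.10676, 1.2002, -0.2574)–(-0.402188, 1.76207, -0.2574)  len=0.9012
  (v11,v14,v15) [-+-] → (-1.10676, 1.2002, -0.2574)–(-1.62842, 0.784172, -0.2574)  len=0.6672
  (v11,v15,v8) [--+] → (-1.15641, 2.36504, -0.2574)–(-0.634745, 2.78107, -0.2574)  len=0.6672
  (v8,v15,v12) [+-+] → (-1.15641, 2.36504, -0.2574)–(-2.57011, 1.23769, -0.2574)  len=1.8082
  (v14,v18,v15) [++-] → (-1.62842, -0.116978, -0.2574)–(-1.62842, 0.784172, -0.2574)  len=0.9012
  (v15,v18,v19) [-+-] → (-1.62842, -0.116978, -0.2574)–(-1.62842, -0.784172, -0.2574)  len=0.6672
  (v15,v19,v12) [--+] → (-2.57011, 0.570501, -0.2574)–(-2.57011, 1.23769, -0.2574)  len=0.6672
  (v12,v19,v16) [+-+] → (-2.57011, 0.570501, -0.2574)–(-2.57011, -1.23769, -0.2574)  len=1.8082
  (v18,v22,v19) [++-] → (-0.923852, -1.34603, -0.2574)–(-1.62842, -0.784172, -0.2574)  len=0.9012
  (v19,v22,v23) [-+-] → (-0.923852, -1.34603, -0.2574)–(-0.402188, -1.76206, -0.2574)  len=0.6672
  (v19,v23,v16) [--+] → (-2.04845, -1.65373, -0.2574)–(-2.57011, -1.23769, -0.2574)  len=0.6672
  (v16,v23,v20) [+-+] → (-2.04845, -1.65373, -0.2574)–(-0.634745, -2.78107, -0.2574)  len=1.8082
  (v22,v26,v23) [++-] → (0.476383, -1.56153, -0.2574)–(-0.402188, -1.76207, -0.2574)  len=0.9012
  (v23,v26,v27) [-+-] → (0.476383, -1.56153, -0.2574)–(1.12688, -1.41307, -0.2574)  len=0.6672
  (v23,v27,v20) [--+] → (0.015751, -2.6326, -0.2574)–(-0.634745, -2.78107, -0.2574)  len=0.6672
  (v20,v27,v24) [+-+] → (0.015751, -2.6326, -0.2574)–(1.77859, -2.23027, -0.2574)  len=1.8082
  (v26,v2,v27) [++-] → (1.51789, -0.601161, -0.2574)–(1.12688, -1.41307, -0.2574)  len=0.9012
  (v27,v2,v3) [-+-] → (1.51789, -0.601161, -0.2574)–(1.8074, 0, -0.2574)  len=0.6672
  (v27,v3,v24) [--+] → (2.0681, -1.62911, -0.2574)–(1.77859, -2.23027, -0.2574)  len=0.6672
  (v24,v3,v0) [+-+] → (2.0681, -1.62911, -0.2574)–(2.8526, 0, -0.2574)  len=1.8082

Chained into 2 loop(s):
  loop 1: 14 segments, perimeter = 10.9787
  loop 2: 14 segments, perimeter = 17.3278
Total perimeter = 28.307

loops=2 perimeter=28.307


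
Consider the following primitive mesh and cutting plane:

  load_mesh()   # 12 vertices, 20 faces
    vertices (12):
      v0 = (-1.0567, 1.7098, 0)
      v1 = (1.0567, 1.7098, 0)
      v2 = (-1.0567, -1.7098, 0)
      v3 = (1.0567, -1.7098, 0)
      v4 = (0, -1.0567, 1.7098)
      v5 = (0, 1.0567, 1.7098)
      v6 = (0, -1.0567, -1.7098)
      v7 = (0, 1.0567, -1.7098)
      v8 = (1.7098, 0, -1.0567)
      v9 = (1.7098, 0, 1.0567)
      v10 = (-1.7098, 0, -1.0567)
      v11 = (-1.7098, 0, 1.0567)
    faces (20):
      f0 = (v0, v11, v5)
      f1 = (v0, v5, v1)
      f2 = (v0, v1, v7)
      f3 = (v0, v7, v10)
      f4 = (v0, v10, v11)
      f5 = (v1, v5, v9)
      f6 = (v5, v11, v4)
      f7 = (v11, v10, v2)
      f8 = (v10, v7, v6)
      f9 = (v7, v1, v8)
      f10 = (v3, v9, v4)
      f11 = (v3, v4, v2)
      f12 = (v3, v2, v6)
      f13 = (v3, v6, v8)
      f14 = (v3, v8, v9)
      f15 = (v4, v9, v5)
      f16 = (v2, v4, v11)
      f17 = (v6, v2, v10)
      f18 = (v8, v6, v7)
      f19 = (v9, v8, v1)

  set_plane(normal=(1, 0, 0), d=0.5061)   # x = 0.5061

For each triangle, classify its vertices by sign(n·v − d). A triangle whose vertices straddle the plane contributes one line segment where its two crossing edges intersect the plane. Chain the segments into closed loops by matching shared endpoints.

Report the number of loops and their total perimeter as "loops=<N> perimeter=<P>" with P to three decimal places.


loops=1 perimeter=10.329

Straddling triangles (10 of 20):
  (v0,v5,v1) [--+] → (0.5061, 1.3695, 0.890902)–(0.5061, 1.7098, 0)  len=0.9537
  (v0,v1,v7) [-+-] → (0.5061, 1.7098, 0)–(0.5061, 1.3695, -0.890902)  len=0.9537
  (v1,v5,v9) [+-+] → (0.5061, 1.3695, 0.890902)–(0.5061, 0.743917, 1.51648)  len=0.8847
  (v7,v1,v8) [-++] → (0.5061, 1.3695, -0.890902)–(0.5061, 0.743917, -1.51648)  len=0.8847
  (v3,v9,v4) [++-] → (0.5061, -0.743917, 1.51648)–(0.5061, -1.3695, 0.890902)  len=0.8847
  (v3,v4,v2) [+--] → (0.5061, -1.3695, 0.890902)–(0.5061, -1.7098, 0)  len=0.9537
  (v3,v2,v6) [+--] → (0.5061, -1.7098, 0)–(0.5061, -1.3695, -0.890902)  len=0.9537
  (v3,v6,v8) [+-+] → (0.5061, -1.3695, -0.890902)–(0.5061, -0.743917, -1.51648)  len=0.8847
  (v4,v9,v5) [-+-] → (0.5061, -0.743917, 1.51648)–(0.5061, 0.743917, 1.51648)  len=1.4878
  (v8,v6,v7) [+--] → (0.5061, -0.743917, -1.51648)–(0.5061, 0.743917, -1.51648)  len=1.4878

Chained into 1 loop(s):
  loop 1: 10 segments, perimeter = 10.3292
Total perimeter = 10.329


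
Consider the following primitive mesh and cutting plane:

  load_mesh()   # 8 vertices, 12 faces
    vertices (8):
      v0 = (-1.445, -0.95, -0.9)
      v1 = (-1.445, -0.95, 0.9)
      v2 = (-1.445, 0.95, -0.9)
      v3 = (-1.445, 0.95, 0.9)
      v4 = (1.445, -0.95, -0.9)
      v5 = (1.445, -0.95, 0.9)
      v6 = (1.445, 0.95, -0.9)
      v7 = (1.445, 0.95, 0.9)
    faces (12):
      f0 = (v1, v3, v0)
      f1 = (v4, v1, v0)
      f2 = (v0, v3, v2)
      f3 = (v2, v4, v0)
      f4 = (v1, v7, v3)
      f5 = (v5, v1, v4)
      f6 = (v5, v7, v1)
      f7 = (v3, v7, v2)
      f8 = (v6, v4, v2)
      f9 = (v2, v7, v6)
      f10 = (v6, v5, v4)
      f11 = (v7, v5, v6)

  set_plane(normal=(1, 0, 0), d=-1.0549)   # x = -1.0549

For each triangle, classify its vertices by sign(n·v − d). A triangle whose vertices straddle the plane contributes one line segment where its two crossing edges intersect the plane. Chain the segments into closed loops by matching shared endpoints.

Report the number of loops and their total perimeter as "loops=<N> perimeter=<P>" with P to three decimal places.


loops=1 perimeter=7.400

Straddling triangles (8 of 12):
  (v4,v1,v0) [+--] → (-1.0549, -0.95, 0.657031)–(-1.0549, -0.95, -0.9)  len=1.5570
  (v2,v4,v0) [-+-] → (-1.0549, 0.693533, -0.9)–(-1.0549, -0.95, -0.9)  len=1.6435
  (v1,v7,v3) [-+-] → (-1.0549, -0.693533, 0.9)–(-1.0549, 0.95, 0.9)  len=1.6435
  (v5,v1,v4) [+-+] → (-1.0549, -0.95, 0.9)–(-1.0549, -0.95, 0.657031)  len=0.2430
  (v5,v7,v1) [++-] → (-1.0549, -0.693533, 0.9)–(-1.0549, -0.95, 0.9)  len=0.2565
  (v3,v7,v2) [-+-] → (-1.0549, 0.95, 0.9)–(-1.0549, 0.95, -0.657031)  len=1.5570
  (v6,v4,v2) [++-] → (-1.0549, 0.693533, -0.9)–(-1.0549, 0.95, -0.9)  len=0.2565
  (v2,v7,v6) [-++] → (-1.0549, 0.95, -0.657031)–(-1.0549, 0.95, -0.9)  len=0.2430

Chained into 1 loop(s):
  loop 1: 8 segments, perimeter = 7.4000
Total perimeter = 7.400


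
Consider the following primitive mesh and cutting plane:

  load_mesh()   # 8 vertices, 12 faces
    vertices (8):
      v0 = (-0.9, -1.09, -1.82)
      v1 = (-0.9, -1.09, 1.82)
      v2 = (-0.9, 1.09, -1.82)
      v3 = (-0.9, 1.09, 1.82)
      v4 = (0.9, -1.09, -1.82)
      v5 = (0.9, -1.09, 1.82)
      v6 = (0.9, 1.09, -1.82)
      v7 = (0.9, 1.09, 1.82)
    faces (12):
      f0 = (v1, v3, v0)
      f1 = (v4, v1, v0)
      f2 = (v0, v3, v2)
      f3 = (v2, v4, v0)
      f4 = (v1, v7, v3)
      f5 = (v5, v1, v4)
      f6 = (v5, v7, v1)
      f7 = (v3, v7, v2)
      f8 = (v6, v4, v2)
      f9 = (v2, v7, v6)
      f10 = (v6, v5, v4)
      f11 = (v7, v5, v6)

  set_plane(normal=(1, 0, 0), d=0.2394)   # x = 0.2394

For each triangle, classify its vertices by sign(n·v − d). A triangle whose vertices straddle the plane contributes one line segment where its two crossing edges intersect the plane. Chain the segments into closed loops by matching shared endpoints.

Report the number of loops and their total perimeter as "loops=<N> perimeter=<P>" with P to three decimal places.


Straddling triangles (8 of 12):
  (v4,v1,v0) [+--] → (0.2394, -1.09, -0.48412)–(0.2394, -1.09, -1.82)  len=1.3359
  (v2,v4,v0) [-+-] → (0.2394, -0.28994, -1.82)–(0.2394, -1.09, -1.82)  len=0.8001
  (v1,v7,v3) [-+-] → (0.2394, 0.28994, 1.82)–(0.2394, 1.09, 1.82)  len=0.8001
  (v5,v1,v4) [+-+] → (0.2394, -1.09, 1.82)–(0.2394, -1.09, -0.48412)  len=2.3041
  (v5,v7,v1) [++-] → (0.2394, 0.28994, 1.82)–(0.2394, -1.09, 1.82)  len=1.3799
  (v3,v7,v2) [-+-] → (0.2394, 1.09, 1.82)–(0.2394, 1.09, 0.48412)  len=1.3359
  (v6,v4,v2) [++-] → (0.2394, -0.28994, -1.82)–(0.2394, 1.09, -1.82)  len=1.3799
  (v2,v7,v6) [-++] → (0.2394, 1.09, 0.48412)–(0.2394, 1.09, -1.82)  len=2.3041

Chained into 1 loop(s):
  loop 1: 8 segments, perimeter = 11.6400
Total perimeter = 11.640

loops=1 perimeter=11.640


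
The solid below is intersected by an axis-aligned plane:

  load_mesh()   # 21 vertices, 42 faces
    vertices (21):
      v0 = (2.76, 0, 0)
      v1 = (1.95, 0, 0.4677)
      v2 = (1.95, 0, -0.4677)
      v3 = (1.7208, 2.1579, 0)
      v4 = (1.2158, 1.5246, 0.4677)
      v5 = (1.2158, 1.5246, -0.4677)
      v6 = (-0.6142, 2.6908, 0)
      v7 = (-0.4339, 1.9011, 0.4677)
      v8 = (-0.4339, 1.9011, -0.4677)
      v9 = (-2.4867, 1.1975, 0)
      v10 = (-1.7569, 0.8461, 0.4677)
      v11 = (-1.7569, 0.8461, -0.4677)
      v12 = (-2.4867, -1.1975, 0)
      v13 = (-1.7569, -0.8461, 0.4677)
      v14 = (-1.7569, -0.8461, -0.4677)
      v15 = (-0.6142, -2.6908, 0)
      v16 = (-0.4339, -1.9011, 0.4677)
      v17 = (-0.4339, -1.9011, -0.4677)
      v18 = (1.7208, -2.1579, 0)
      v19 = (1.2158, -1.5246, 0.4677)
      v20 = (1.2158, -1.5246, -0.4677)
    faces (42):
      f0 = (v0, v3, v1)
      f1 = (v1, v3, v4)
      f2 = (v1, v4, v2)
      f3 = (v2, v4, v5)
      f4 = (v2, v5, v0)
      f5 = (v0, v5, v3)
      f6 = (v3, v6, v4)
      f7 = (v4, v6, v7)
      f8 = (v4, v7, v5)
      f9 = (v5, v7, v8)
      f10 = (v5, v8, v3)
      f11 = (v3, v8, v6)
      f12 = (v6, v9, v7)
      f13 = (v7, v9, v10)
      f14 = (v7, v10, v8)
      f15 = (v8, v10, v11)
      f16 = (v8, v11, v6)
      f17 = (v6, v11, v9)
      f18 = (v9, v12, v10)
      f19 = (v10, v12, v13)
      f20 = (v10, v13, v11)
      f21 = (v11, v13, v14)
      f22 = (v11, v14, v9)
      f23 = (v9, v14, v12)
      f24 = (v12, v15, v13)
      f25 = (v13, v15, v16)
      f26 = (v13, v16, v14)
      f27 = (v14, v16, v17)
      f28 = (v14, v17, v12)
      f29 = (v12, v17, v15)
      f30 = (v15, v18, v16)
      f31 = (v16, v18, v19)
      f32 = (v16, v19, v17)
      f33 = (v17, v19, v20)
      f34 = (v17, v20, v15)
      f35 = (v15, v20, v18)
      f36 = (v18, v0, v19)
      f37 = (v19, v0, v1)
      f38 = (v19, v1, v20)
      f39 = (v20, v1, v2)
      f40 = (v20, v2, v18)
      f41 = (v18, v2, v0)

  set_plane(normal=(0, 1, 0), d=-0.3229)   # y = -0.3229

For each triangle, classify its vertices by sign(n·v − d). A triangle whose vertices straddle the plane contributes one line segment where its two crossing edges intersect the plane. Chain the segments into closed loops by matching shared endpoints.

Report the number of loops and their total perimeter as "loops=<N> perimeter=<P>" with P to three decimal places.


loops=2 perimeter=5.475

Straddling triangles (12 of 42):
  (v9,v12,v10) [+-+] → (-2.4867, -0.3229, 0)–(-2.17437, -0.3229, 0.200162)  len=0.3710
  (v10,v12,v13) [+--] → (-2.17437, -0.3229, 0.200162)–(-1.7569, -0.3229, 0.4677)  len=0.4958
  (v10,v13,v11) [+-+] → (-1.7569, -0.3229, 0.4677)–(-1.7569, -0.3229, 0.17849)  len=0.2892
  (v11,v13,v14) [+--] → (-1.7569, -0.3229, 0.17849)–(-1.7569, -0.3229, -0.4677)  len=0.6462
  (v11,v14,v9) [+-+] → (-1.7569, -0.3229, -0.4677)–(-1.94374, -0.3229, -0.34796)  len=0.2219
  (v9,v14,v12) [+--] → (-1.94374, -0.3229, -0.34796)–(-2.4867, -0.3229, 0)  len=0.6449
  (v18,v0,v19) [-+-] → (2.6045, -0.3229, 0)–(2.43295, -0.3229, 0.0990557)  len=0.1981
  (v19,v0,v1) [-++] → (2.43295, -0.3229, 0.0990557)–(1.7945, -0.3229, 0.4677)  len=0.7372
  (v19,v1,v20) [-+-] → (1.7945, -0.3229, 0.4677)–(1.7945, -0.3229, 0.269589)  len=0.1981
  (v20,v1,v2) [-++] → (1.7945, -0.3229, 0.269589)–(1.7945, -0.3229, -0.4677)  len=0.7373
  (v20,v2,v18) [-+-] → (1.7945, -0.3229, -0.4677)–(1.9157, -0.3229, -0.397715)  len=0.1400
  (v18,v2,v0) [-++] → (1.9157, -0.3229, -0.397715)–(2.6045, -0.3229, 0)  len=0.7954

Chained into 2 loop(s):
  loop 1: 6 segments, perimeter = 2.6690
  loop 2: 6 segments, perimeter = 2.8061
Total perimeter = 5.475


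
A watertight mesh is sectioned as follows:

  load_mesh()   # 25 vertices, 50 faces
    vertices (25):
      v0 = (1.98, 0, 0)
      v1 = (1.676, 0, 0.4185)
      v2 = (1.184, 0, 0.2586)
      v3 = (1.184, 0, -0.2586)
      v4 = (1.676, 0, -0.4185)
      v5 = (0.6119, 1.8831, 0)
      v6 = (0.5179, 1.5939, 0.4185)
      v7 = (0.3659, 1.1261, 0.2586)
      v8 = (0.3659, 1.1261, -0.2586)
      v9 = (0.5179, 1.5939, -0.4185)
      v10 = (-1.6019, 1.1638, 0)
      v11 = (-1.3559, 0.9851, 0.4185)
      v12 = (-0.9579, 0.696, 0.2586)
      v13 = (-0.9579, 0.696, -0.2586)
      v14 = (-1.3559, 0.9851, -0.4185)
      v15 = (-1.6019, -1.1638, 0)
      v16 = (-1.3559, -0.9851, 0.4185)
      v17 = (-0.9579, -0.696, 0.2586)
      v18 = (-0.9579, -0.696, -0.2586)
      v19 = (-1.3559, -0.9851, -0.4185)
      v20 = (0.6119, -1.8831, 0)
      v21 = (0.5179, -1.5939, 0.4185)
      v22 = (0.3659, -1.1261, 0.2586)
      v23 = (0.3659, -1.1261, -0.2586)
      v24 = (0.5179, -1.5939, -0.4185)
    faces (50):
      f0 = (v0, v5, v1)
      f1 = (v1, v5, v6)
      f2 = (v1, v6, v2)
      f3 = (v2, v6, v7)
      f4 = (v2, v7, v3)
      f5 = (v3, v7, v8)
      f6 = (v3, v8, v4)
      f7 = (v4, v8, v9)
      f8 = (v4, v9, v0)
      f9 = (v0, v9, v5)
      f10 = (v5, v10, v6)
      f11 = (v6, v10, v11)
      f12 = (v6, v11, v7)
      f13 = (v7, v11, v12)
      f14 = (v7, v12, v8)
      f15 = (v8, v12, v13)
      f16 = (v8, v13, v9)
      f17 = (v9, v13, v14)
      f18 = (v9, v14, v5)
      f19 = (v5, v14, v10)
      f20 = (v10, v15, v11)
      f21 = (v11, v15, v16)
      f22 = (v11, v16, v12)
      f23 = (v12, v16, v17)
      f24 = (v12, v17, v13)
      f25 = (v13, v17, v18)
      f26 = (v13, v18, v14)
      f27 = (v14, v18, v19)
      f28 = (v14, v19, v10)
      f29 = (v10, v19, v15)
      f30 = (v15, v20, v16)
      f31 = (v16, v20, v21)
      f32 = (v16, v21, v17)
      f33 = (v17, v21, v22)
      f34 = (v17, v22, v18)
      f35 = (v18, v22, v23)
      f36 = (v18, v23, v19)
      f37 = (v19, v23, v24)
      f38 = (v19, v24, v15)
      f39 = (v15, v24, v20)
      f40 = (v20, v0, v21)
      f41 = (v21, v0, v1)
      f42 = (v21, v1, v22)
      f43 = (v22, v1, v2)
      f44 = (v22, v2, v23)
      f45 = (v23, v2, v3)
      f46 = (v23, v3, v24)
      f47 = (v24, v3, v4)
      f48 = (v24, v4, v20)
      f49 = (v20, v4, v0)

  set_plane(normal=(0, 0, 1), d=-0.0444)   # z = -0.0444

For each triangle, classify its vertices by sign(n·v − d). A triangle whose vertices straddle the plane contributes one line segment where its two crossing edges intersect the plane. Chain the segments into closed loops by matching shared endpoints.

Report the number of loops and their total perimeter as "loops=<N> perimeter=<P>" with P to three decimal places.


Straddling triangles (20 of 50):
  (v2,v7,v3) [++-] → (0.845181, 0.466378, -0.0444)–(1.184, 0, -0.0444)  len=0.5765
  (v3,v7,v8) [-+-] → (0.845181, 0.466378, -0.0444)–(0.3659, 1.1261, -0.0444)  len=0.8154
  (v4,v9,v0) [--+] → (1.82488, 0.169102, -0.0444)–(1.94775, 0, -0.0444)  len=0.2090
  (v0,v9,v5) [+-+] → (1.82488, 0.169102, -0.0444)–(0.601927, 1.85242, -0.0444)  len=2.0807
  (v7,v12,v8) [++-] → (-0.182356, 0.947973, -0.0444)–(0.3659, 1.1261, -0.0444)  len=0.5765
  (v8,v12,v13) [-+-] → (-0.182356, 0.947973, -0.0444)–(-0.9579, 0.696, -0.0444)  len=0.8155
  (v9,v14,v5) [--+] → (0.40313, 1.78783, -0.0444)–(0.601927, 1.85242, -0.0444)  len=0.2090
  (v5,v14,v10) [+-+] → (0.40313, 1.78783, -0.0444)–(-1.5758, 1.14484, -0.0444)  len=2.0808
  (v12,v17,v13) [++-] → (-0.9579, 0.119499, -0.0444)–(-0.9579, 0.696, -0.0444)  len=0.5765
  (v13,v17,v18) [-+-] → (-0.9579, 0.119499, -0.0444)–(-0.9579, -0.696, -0.0444)  len=0.8155
  (v14,v19,v10) [--+] → (-1.5758, 0.935816, -0.0444)–(-1.5758, 1.14484, -0.0444)  len=0.2090
  (v10,v19,v15) [+-+] → (-1.5758, 0.935816, -0.0444)–(-1.5758, -1.14484, -0.0444)  len=2.0807
  (v17,v22,v18) [++-] → (-0.409644, -0.874127, -0.0444)–(-0.9579, -0.696, -0.0444)  len=0.5765
  (v18,v22,v23) [-+-] → (-0.409644, -0.874127, -0.0444)–(0.3659, -1.1261, -0.0444)  len=0.8155
  (v19,v24,v15) [--+] → (-1.377, -1.20943, -0.0444)–(-1.5758, -1.14484, -0.0444)  len=0.2090
  (v15,v24,v20) [+-+] → (-1.377, -1.20943, -0.0444)–(0.601927, -1.85242, -0.0444)  len=2.0808
  (v22,v2,v23) [++-] → (0.704719, -0.659722, -0.0444)–(0.3659, -1.1261, -0.0444)  len=0.5765
  (v23,v2,v3) [-+-] → (0.704719, -0.659722, -0.0444)–(1.184, 0, -0.0444)  len=0.8154
  (v24,v4,v20) [--+] → (0.724794, -1.68332, -0.0444)–(0.601927, -1.85242, -0.0444)  len=0.2090
  (v20,v4,v0) [+-+] → (0.724794, -1.68332, -0.0444)–(1.94775, 0, -0.0444)  len=2.0807

Chained into 2 loop(s):
  loop 1: 10 segments, perimeter = 6.9596
  loop 2: 10 segments, perimeter = 11.4487
Total perimeter = 18.408

loops=2 perimeter=18.408


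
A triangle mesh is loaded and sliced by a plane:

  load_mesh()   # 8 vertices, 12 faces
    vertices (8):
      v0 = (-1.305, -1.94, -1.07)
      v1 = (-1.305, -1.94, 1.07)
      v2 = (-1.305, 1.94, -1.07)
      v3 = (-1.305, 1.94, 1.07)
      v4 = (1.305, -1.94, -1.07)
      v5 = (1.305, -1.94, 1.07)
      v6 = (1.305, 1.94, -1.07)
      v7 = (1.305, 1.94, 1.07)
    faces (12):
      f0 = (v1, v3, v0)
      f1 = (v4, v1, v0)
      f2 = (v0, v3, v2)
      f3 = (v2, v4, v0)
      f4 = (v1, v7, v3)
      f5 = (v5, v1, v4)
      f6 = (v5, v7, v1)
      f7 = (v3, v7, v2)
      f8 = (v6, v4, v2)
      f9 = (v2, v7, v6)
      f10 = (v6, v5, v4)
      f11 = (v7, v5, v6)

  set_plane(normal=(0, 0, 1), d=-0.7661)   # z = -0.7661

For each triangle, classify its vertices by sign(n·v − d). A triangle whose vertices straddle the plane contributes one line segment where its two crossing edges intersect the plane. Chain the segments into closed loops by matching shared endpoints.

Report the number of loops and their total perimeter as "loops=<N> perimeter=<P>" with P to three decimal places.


Straddling triangles (8 of 12):
  (v1,v3,v0) [++-] → (-1.305, -1.389, -0.7661)–(-1.305, -1.94, -0.7661)  len=0.5510
  (v4,v1,v0) [-+-] → (0.934356, -1.94, -0.7661)–(-1.305, -1.94, -0.7661)  len=2.2394
  (v0,v3,v2) [-+-] → (-1.305, -1.389, -0.7661)–(-1.305, 1.94, -0.7661)  len=3.3290
  (v5,v1,v4) [++-] → (0.934356, -1.94, -0.7661)–(1.305, -1.94, -0.7661)  len=0.3706
  (v3,v7,v2) [++-] → (-0.934356, 1.94, -0.7661)–(-1.305, 1.94, -0.7661)  len=0.3706
  (v2,v7,v6) [-+-] → (-0.934356, 1.94, -0.7661)–(1.305, 1.94, -0.7661)  len=2.2394
  (v6,v5,v4) [-+-] → (1.305, 1.389, -0.7661)–(1.305, -1.94, -0.7661)  len=3.3290
  (v7,v5,v6) [++-] → (1.305, 1.389, -0.7661)–(1.305, 1.94, -0.7661)  len=0.5510

Chained into 1 loop(s):
  loop 1: 8 segments, perimeter = 12.9800
Total perimeter = 12.980

loops=1 perimeter=12.980


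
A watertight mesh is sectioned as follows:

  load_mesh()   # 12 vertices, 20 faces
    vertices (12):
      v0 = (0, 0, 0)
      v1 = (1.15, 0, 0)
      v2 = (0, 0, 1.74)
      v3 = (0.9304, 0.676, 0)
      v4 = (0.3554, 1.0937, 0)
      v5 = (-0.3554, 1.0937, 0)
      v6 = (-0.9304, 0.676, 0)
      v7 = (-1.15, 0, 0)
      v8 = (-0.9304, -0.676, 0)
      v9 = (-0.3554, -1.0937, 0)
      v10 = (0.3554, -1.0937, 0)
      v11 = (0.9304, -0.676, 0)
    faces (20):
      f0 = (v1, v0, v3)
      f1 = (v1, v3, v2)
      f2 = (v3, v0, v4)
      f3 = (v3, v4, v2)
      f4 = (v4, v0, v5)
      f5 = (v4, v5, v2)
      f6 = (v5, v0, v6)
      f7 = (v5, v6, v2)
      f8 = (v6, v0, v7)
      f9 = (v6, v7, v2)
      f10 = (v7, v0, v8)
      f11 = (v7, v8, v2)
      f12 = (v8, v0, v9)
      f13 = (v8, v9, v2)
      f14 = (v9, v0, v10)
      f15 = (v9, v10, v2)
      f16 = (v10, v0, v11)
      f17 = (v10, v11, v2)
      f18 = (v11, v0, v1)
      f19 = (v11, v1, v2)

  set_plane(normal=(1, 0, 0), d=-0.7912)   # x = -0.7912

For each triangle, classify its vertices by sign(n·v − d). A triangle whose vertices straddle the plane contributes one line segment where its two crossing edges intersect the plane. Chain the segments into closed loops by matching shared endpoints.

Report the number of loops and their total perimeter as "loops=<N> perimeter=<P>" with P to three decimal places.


Straddling triangles (8 of 20):
  (v5,v0,v6) [++-] → (-0.7912, 0.574862, 0)–(-0.7912, 0.77712, 0)  len=0.2023
  (v5,v6,v2) [+-+] → (-0.7912, 0.77712, 0)–(-0.7912, 0.574862, 0.260327)  len=0.3297
  (v6,v0,v7) [-+-] → (-0.7912, 0.574862, 0)–(-0.7912, 0, 0)  len=0.5749
  (v6,v7,v2) [--+] → (-0.7912, 0, 0.54288)–(-0.7912, 0.574862, 0.260327)  len=0.6405
  (v7,v0,v8) [-+-] → (-0.7912, 0, 0)–(-0.7912, -0.574862, 0)  len=0.5749
  (v7,v8,v2) [--+] → (-0.7912, -0.574862, 0.260327)–(-0.7912, 0, 0.54288)  len=0.6405
  (v8,v0,v9) [-++] → (-0.7912, -0.574862, 0)–(-0.7912, -0.77712, 0)  len=0.2023
  (v8,v9,v2) [-++] → (-0.7912, -0.77712, 0)–(-0.7912, -0.574862, 0.260327)  len=0.3297

Chained into 1 loop(s):
  loop 1: 8 segments, perimeter = 3.4947
Total perimeter = 3.495

loops=1 perimeter=3.495


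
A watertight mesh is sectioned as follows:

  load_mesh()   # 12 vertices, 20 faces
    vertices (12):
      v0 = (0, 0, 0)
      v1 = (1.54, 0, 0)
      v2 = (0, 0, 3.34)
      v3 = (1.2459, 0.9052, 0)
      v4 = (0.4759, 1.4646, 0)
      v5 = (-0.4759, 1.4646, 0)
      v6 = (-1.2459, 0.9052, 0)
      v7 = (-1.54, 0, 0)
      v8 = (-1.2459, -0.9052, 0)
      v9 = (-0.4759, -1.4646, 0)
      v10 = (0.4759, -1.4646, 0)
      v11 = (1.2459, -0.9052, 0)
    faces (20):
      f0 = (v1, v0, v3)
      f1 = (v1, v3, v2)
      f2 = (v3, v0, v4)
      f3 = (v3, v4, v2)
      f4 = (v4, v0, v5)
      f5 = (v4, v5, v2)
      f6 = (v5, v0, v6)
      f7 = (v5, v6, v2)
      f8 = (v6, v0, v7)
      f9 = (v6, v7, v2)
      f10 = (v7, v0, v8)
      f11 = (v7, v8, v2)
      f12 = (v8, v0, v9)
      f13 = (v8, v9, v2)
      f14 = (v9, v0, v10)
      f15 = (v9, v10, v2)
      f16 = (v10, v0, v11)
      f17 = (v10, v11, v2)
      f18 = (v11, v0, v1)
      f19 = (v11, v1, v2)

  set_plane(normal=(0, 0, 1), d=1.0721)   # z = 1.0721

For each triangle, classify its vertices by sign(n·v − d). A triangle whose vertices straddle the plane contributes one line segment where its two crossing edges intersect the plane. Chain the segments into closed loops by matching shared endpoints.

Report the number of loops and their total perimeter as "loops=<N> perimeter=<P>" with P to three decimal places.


loops=1 perimeter=6.463

Straddling triangles (10 of 20):
  (v1,v3,v2) [--+] → (0.845981, 0.614642, 1.0721)–(1.04568, 0, 1.0721)  len=0.6463
  (v3,v4,v2) [--+] → (0.323142, 0.994481, 1.0721)–(0.845981, 0.614642, 1.0721)  len=0.6462
  (v4,v5,v2) [--+] → (-0.323142, 0.994481, 1.0721)–(0.323142, 0.994481, 1.0721)  len=0.6463
  (v5,v6,v2) [--+] → (-0.845981, 0.614642, 1.0721)–(-0.323142, 0.994481, 1.0721)  len=0.6462
  (v6,v7,v2) [--+] → (-1.04568, 0, 1.0721)–(-0.845981, 0.614642, 1.0721)  len=0.6463
  (v7,v8,v2) [--+] → (-0.845981, -0.614642, 1.0721)–(-1.04568, 0, 1.0721)  len=0.6463
  (v8,v9,v2) [--+] → (-0.323142, -0.994481, 1.0721)–(-0.845981, -0.614642, 1.0721)  len=0.6462
  (v9,v10,v2) [--+] → (0.323142, -0.994481, 1.0721)–(-0.323142, -0.994481, 1.0721)  len=0.6463
  (v10,v11,v2) [--+] → (0.845981, -0.614642, 1.0721)–(0.323142, -0.994481, 1.0721)  len=0.6462
  (v11,v1,v2) [--+] → (1.04568, 0, 1.0721)–(0.845981, -0.614642, 1.0721)  len=0.6463

Chained into 1 loop(s):
  loop 1: 10 segments, perimeter = 6.4626
Total perimeter = 6.463


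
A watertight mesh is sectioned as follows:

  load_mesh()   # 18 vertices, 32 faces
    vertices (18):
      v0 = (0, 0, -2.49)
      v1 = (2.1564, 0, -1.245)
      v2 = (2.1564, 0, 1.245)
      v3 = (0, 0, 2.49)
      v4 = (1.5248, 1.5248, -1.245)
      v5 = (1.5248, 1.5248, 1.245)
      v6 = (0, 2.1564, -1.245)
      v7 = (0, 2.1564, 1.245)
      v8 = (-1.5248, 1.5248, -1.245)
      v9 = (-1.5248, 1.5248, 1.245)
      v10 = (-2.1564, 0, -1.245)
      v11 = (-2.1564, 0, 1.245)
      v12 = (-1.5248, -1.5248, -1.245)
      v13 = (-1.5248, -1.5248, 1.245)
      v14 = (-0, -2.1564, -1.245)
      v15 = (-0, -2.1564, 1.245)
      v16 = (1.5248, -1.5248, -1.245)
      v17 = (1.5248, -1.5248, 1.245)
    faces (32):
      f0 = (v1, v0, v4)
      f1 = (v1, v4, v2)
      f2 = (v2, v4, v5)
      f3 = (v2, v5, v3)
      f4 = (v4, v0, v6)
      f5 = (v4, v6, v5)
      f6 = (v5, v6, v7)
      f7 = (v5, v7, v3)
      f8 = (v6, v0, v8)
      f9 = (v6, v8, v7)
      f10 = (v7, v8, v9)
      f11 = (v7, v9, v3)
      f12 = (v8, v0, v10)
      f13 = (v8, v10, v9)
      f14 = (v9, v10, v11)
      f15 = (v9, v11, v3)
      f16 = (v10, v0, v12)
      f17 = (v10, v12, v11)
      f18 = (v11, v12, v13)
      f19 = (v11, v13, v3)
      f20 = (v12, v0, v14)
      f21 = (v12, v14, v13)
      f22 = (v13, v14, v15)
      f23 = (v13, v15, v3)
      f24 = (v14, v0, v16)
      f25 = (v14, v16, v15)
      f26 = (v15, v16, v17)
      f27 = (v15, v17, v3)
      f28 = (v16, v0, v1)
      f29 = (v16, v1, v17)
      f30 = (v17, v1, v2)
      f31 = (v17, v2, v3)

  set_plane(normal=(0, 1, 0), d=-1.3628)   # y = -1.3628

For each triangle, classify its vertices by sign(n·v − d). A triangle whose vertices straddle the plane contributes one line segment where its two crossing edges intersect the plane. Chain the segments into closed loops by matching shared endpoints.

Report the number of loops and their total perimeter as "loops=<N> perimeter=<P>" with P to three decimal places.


Straddling triangles (12 of 32):
  (v10,v0,v12) [++-] → (-1.3628, -1.3628, -1.37727)–(-1.5919, -1.3628, -1.245)  len=0.2645
  (v10,v12,v11) [+-+] → (-1.5919, -1.3628, -1.245)–(-1.5919, -1.3628, -0.980454)  len=0.2645
  (v11,v12,v13) [+--] → (-1.5919, -1.3628, -0.980454)–(-1.5919, -1.3628, 1.245)  len=2.2255
  (v11,v13,v3) [+-+] → (-1.5919, -1.3628, 1.245)–(-1.3628, -1.3628, 1.37727)  len=0.2645
  (v12,v0,v14) [-+-] → (-1.3628, -1.3628, -1.37727)–(0, -1.3628, -1.70319)  len=1.4012
  (v13,v15,v3) [--+] → (0, -1.3628, 1.70319)–(-1.3628, -1.3628, 1.37727)  len=1.4012
  (v14,v0,v16) [-+-] → (0, -1.3628, -1.70319)–(1.3628, -1.3628, -1.37727)  len=1.4012
  (v15,v17,v3) [--+] → (1.3628, -1.3628, 1.37727)–(0, -1.3628, 1.70319)  len=1.4012
  (v16,v0,v1) [-++] → (1.3628, -1.3628, -1.37727)–(1.5919, -1.3628, -1.245)  len=0.2645
  (v16,v1,v17) [-+-] → (1.5919, -1.3628, -1.245)–(1.5919, -1.3628, 0.980454)  len=2.2255
  (v17,v1,v2) [-++] → (1.5919, -1.3628, 0.980454)–(1.5919, -1.3628, 1.245)  len=0.2645
  (v17,v2,v3) [-++] → (1.5919, -1.3628, 1.245)–(1.3628, -1.3628, 1.37727)  len=0.2645

Chained into 1 loop(s):
  loop 1: 12 segments, perimeter = 11.6431
Total perimeter = 11.643

loops=1 perimeter=11.643


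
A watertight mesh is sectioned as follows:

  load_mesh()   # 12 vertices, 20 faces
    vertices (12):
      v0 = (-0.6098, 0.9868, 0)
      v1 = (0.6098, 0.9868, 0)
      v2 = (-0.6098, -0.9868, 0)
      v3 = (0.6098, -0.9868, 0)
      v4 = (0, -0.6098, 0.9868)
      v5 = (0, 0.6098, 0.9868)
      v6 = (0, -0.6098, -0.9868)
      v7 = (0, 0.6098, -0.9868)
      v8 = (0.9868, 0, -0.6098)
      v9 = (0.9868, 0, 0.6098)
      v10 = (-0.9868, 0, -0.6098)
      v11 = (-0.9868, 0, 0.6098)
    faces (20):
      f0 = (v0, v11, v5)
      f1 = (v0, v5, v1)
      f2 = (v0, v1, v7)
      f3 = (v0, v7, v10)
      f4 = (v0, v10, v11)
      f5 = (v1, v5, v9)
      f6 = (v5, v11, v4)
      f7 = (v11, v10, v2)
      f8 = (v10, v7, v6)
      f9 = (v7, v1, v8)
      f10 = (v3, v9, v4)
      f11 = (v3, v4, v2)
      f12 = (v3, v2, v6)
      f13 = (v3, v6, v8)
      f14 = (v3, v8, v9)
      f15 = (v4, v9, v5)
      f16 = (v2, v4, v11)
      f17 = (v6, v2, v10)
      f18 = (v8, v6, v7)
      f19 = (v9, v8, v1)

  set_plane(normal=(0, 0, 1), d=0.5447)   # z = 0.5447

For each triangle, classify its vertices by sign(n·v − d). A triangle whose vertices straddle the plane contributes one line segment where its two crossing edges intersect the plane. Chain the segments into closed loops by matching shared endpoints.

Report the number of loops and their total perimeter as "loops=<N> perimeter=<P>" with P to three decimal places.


Straddling triangles (10 of 20):
  (v0,v11,v5) [-++] → (-0.946553, 0.105347, 0.5447)–(-0.273199, 0.778701, 0.5447)  len=0.9523
  (v0,v5,v1) [-+-] → (-0.273199, 0.778701, 0.5447)–(0.273199, 0.778701, 0.5447)  len=0.5464
  (v0,v10,v11) [--+] → (-0.9868, 0, 0.5447)–(-0.946553, 0.105347, 0.5447)  len=0.1128
  (v1,v5,v9) [-++] → (0.273199, 0.778701, 0.5447)–(0.946553, 0.105347, 0.5447)  len=0.9523
  (v11,v10,v2) [+--] → (-0.9868, 0, 0.5447)–(-0.946553, -0.105347, 0.5447)  len=0.1128
  (v3,v9,v4) [-++] → (0.946553, -0.105347, 0.5447)–(0.273199, -0.778701, 0.5447)  len=0.9523
  (v3,v4,v2) [-+-] → (0.273199, -0.778701, 0.5447)–(-0.273199, -0.778701, 0.5447)  len=0.5464
  (v3,v8,v9) [--+] → (0.9868, 0, 0.5447)–(0.946553, -0.105347, 0.5447)  len=0.1128
  (v2,v4,v11) [-++] → (-0.273199, -0.778701, 0.5447)–(-0.946553, -0.105347, 0.5447)  len=0.9523
  (v9,v8,v1) [+--] → (0.9868, 0, 0.5447)–(0.946553, 0.105347, 0.5447)  len=0.1128

Chained into 1 loop(s):
  loop 1: 10 segments, perimeter = 5.3530
Total perimeter = 5.353

loops=1 perimeter=5.353


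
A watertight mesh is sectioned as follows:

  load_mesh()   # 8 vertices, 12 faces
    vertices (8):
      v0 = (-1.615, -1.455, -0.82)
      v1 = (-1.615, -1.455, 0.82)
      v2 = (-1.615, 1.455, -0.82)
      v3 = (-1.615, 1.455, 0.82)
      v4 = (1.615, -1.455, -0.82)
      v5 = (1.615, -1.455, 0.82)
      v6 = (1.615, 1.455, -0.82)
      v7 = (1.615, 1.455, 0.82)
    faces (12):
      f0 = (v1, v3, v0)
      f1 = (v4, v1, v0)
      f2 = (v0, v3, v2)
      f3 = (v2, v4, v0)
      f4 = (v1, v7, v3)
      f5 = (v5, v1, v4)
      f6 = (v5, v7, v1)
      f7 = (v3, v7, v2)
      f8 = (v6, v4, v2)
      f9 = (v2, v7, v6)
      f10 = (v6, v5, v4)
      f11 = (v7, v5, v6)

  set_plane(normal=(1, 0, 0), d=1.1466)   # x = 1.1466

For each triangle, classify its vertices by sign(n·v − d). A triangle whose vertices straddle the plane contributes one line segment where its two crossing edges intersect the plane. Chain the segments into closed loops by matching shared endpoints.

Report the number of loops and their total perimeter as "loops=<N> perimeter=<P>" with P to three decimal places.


loops=1 perimeter=9.100

Straddling triangles (8 of 12):
  (v4,v1,v0) [+--] → (1.1466, -1.455, -0.582175)–(1.1466, -1.455, -0.82)  len=0.2378
  (v2,v4,v0) [-+-] → (1.1466, -1.033, -0.82)–(1.1466, -1.455, -0.82)  len=0.4220
  (v1,v7,v3) [-+-] → (1.1466, 1.033, 0.82)–(1.1466, 1.455, 0.82)  len=0.4220
  (v5,v1,v4) [+-+] → (1.1466, -1.455, 0.82)–(1.1466, -1.455, -0.582175)  len=1.4022
  (v5,v7,v1) [++-] → (1.1466, 1.033, 0.82)–(1.1466, -1.455, 0.82)  len=2.4880
  (v3,v7,v2) [-+-] → (1.1466, 1.455, 0.82)–(1.1466, 1.455, 0.582175)  len=0.2378
  (v6,v4,v2) [++-] → (1.1466, -1.033, -0.82)–(1.1466, 1.455, -0.82)  len=2.4880
  (v2,v7,v6) [-++] → (1.1466, 1.455, 0.582175)–(1.1466, 1.455, -0.82)  len=1.4022

Chained into 1 loop(s):
  loop 1: 8 segments, perimeter = 9.1000
Total perimeter = 9.100


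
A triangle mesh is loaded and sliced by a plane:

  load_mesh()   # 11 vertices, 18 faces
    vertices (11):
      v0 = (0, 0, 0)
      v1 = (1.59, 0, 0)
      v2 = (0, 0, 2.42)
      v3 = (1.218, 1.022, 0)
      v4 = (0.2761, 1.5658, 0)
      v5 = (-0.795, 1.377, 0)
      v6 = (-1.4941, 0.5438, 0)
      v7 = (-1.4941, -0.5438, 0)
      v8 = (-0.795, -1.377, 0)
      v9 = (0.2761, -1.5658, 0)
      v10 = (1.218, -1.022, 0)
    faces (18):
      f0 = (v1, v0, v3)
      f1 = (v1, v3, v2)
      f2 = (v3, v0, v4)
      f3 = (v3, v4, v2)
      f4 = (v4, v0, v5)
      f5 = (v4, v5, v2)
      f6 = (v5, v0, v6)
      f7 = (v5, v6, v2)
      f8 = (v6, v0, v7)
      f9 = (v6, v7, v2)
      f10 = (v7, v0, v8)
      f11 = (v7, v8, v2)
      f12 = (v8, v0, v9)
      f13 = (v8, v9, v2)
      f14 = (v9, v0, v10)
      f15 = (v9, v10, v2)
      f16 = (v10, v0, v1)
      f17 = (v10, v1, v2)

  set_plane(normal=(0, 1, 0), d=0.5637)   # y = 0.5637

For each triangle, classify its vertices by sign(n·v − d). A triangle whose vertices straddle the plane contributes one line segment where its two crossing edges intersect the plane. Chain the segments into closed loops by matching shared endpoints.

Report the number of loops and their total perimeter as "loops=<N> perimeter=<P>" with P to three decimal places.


loops=1 perimeter=7.174

Straddling triangles (8 of 18):
  (v1,v0,v3) [--+] → (0.671807, 0.5637, 0)–(1.38482, 0.5637, 0)  len=0.7130
  (v1,v3,v2) [-+-] → (1.38482, 0.5637, 0)–(0.671807, 0.5637, 1.08521)  len=1.2985
  (v3,v0,v4) [+-+] → (0.671807, 0.5637, 0)–(0.0993981, 0.5637, 0)  len=0.5724
  (v3,v4,v2) [++-] → (0.0993981, 0.5637, 1.54878)–(0.671807, 0.5637, 1.08521)  len=0.7366
  (v4,v0,v5) [+-+] → (0.0993981, 0.5637, 0)–(-0.325448, 0.5637, 0)  len=0.4248
  (v4,v5,v2) [++-] → (-0.325448, 0.5637, 1.42933)–(0.0993981, 0.5637, 1.54878)  len=0.4413
  (v5,v0,v6) [+--] → (-0.325448, 0.5637, 0)–(-1.4774, 0.5637, 0)  len=1.1520
  (v5,v6,v2) [+--] → (-1.4774, 0.5637, 0)–(-0.325448, 0.5637, 1.42933)  len=1.8358

Chained into 1 loop(s):
  loop 1: 8 segments, perimeter = 7.1744
Total perimeter = 7.174


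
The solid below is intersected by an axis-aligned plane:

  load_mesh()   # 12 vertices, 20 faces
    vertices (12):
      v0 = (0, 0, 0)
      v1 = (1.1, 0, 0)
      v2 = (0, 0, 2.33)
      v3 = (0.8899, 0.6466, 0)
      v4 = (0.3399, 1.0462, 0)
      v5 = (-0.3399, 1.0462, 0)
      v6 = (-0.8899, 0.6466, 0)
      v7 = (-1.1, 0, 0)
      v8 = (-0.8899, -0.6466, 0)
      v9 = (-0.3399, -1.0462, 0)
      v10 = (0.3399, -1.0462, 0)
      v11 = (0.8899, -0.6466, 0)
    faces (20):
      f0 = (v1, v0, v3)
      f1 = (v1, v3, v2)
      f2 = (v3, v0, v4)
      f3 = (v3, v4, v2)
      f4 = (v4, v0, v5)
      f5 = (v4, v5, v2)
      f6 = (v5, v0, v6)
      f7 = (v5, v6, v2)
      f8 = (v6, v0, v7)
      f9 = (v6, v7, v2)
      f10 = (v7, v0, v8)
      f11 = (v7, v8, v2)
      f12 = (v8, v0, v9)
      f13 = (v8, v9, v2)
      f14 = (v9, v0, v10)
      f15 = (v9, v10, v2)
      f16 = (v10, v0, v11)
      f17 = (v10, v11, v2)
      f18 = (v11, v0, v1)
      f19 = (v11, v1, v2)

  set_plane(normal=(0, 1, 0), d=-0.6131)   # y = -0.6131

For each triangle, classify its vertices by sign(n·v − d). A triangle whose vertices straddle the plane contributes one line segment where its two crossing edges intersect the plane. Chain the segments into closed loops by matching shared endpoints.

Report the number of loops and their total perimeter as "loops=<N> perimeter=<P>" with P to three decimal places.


Straddling triangles (10 of 20):
  (v7,v0,v8) [++-] → (-0.843795, -0.6131, 0)–(-0.900785, -0.6131, 0)  len=0.0570
  (v7,v8,v2) [+-+] → (-0.900785, -0.6131, 0)–(-0.843795, -0.6131, 0.120716)  len=0.1335
  (v8,v0,v9) [-+-] → (-0.843795, -0.6131, 0)–(-0.19919, -0.6131, 0)  len=0.6446
  (v8,v9,v2) [--+] → (-0.19919, -0.6131, 0.96456)–(-0.843795, -0.6131, 0.120716)  len=1.0619
  (v9,v0,v10) [-+-] → (-0.19919, -0.6131, 0)–(0.19919, -0.6131, 0)  len=0.3984
  (v9,v10,v2) [--+] → (0.19919, -0.6131, 0.96456)–(-0.19919, -0.6131, 0.96456)  len=0.3984
  (v10,v0,v11) [-+-] → (0.19919, -0.6131, 0)–(0.843795, -0.6131, 0)  len=0.6446
  (v10,v11,v2) [--+] → (0.843795, -0.6131, 0.120716)–(0.19919, -0.6131, 0.96456)  len=1.0619
  (v11,v0,v1) [-++] → (0.843795, -0.6131, 0)–(0.900785, -0.6131, 0)  len=0.0570
  (v11,v1,v2) [-++] → (0.900785, -0.6131, 0)–(0.843795, -0.6131, 0.120716)  len=0.1335

Chained into 1 loop(s):
  loop 1: 10 segments, perimeter = 4.5907
Total perimeter = 4.591

loops=1 perimeter=4.591


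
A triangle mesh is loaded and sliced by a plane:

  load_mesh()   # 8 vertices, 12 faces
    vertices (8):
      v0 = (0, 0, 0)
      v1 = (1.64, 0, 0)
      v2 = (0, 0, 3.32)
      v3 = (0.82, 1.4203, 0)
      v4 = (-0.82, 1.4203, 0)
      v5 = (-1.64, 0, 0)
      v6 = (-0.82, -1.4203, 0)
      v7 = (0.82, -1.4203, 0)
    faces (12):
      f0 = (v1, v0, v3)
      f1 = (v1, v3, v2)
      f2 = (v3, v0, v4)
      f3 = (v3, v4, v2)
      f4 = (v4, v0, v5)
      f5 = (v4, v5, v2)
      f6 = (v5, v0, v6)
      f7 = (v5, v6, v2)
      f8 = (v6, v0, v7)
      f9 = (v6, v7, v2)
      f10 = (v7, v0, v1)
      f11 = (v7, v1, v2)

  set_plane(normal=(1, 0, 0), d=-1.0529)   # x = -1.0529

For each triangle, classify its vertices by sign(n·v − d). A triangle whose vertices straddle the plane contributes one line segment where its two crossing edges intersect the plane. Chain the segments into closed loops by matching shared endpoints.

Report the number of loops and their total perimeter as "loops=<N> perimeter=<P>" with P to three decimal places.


Straddling triangles (4 of 12):
  (v4,v0,v5) [++-] → (-1.0529, 0, 0)–(-1.0529, 1.0169, 0)  len=1.0169
  (v4,v5,v2) [+-+] → (-1.0529, 1.0169, 0)–(-1.0529, 0, 1.18852)  len=1.5642
  (v5,v0,v6) [-++] → (-1.0529, 0, 0)–(-1.0529, -1.0169, 0)  len=1.0169
  (v5,v6,v2) [-++] → (-1.0529, -1.0169, 0)–(-1.0529, 0, 1.18852)  len=1.5642

Chained into 1 loop(s):
  loop 1: 4 segments, perimeter = 5.1622
Total perimeter = 5.162

loops=1 perimeter=5.162
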